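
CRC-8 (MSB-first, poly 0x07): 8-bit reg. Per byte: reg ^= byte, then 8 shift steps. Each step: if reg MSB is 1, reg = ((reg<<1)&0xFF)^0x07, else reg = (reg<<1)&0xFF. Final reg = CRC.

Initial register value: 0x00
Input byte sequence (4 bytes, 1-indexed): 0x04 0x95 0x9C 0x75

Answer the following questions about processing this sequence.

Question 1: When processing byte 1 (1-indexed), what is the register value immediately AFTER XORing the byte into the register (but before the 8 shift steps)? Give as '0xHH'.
Answer: 0x04

Derivation:
Register before byte 1: 0x00
Byte 1: 0x04
0x00 XOR 0x04 = 0x04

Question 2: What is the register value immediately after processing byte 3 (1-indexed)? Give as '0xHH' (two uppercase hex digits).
Answer: 0xD6

Derivation:
After byte 1 (0x04): reg=0x1C
After byte 2 (0x95): reg=0xB6
After byte 3 (0x9C): reg=0xD6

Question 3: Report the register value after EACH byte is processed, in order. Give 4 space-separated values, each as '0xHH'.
0x1C 0xB6 0xD6 0x60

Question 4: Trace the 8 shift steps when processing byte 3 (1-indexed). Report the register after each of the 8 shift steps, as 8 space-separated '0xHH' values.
Answer: 0x54 0xA8 0x57 0xAE 0x5B 0xB6 0x6B 0xD6

Derivation:
After byte 1 (0x04): reg=0x1C
After byte 2 (0x95): reg=0xB6
Register before byte 3: 0xB6
After XOR with byte 0x9C: 0x2A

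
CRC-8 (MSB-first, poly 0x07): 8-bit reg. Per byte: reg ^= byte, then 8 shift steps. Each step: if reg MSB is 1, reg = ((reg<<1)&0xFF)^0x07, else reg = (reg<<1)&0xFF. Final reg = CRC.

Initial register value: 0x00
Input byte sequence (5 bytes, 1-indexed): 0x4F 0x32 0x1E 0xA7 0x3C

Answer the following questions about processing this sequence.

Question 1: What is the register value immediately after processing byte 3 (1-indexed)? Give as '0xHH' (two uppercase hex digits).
After byte 1 (0x4F): reg=0xEA
After byte 2 (0x32): reg=0x06
After byte 3 (0x1E): reg=0x48

Answer: 0x48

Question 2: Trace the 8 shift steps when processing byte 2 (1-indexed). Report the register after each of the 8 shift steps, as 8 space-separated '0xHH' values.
Answer: 0xB7 0x69 0xD2 0xA3 0x41 0x82 0x03 0x06

Derivation:
After byte 1 (0x4F): reg=0xEA
Register before byte 2: 0xEA
After XOR with byte 0x32: 0xD8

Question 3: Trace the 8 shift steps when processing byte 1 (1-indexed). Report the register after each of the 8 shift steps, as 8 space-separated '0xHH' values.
Answer: 0x9E 0x3B 0x76 0xEC 0xDF 0xB9 0x75 0xEA

Derivation:
Register before byte 1: 0x00
After XOR with byte 0x4F: 0x4F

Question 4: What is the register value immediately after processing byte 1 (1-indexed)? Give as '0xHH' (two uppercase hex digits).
Answer: 0xEA

Derivation:
After byte 1 (0x4F): reg=0xEA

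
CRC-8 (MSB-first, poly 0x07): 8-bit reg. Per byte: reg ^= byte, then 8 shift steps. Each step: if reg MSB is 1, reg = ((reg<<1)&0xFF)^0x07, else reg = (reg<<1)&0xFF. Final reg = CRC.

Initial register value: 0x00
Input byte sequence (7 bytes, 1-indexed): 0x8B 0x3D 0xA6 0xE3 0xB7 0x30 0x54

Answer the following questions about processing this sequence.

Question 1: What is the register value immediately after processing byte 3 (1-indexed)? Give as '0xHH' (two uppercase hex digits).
After byte 1 (0x8B): reg=0xB8
After byte 2 (0x3D): reg=0x92
After byte 3 (0xA6): reg=0x8C

Answer: 0x8C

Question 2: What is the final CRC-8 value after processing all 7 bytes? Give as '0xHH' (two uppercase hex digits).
Answer: 0x29

Derivation:
After byte 1 (0x8B): reg=0xB8
After byte 2 (0x3D): reg=0x92
After byte 3 (0xA6): reg=0x8C
After byte 4 (0xE3): reg=0x0A
After byte 5 (0xB7): reg=0x3A
After byte 6 (0x30): reg=0x36
After byte 7 (0x54): reg=0x29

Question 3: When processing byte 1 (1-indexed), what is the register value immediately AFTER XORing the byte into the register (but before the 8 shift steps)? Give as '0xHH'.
Answer: 0x8B

Derivation:
Register before byte 1: 0x00
Byte 1: 0x8B
0x00 XOR 0x8B = 0x8B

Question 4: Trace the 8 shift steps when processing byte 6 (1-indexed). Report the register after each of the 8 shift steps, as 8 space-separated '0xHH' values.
Answer: 0x14 0x28 0x50 0xA0 0x47 0x8E 0x1B 0x36

Derivation:
After byte 1 (0x8B): reg=0xB8
After byte 2 (0x3D): reg=0x92
After byte 3 (0xA6): reg=0x8C
After byte 4 (0xE3): reg=0x0A
After byte 5 (0xB7): reg=0x3A
Register before byte 6: 0x3A
After XOR with byte 0x30: 0x0A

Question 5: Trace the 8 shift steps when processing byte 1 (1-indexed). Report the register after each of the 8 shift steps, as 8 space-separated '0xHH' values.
Answer: 0x11 0x22 0x44 0x88 0x17 0x2E 0x5C 0xB8

Derivation:
Register before byte 1: 0x00
After XOR with byte 0x8B: 0x8B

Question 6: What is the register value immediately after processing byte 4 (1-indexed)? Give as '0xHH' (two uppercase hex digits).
Answer: 0x0A

Derivation:
After byte 1 (0x8B): reg=0xB8
After byte 2 (0x3D): reg=0x92
After byte 3 (0xA6): reg=0x8C
After byte 4 (0xE3): reg=0x0A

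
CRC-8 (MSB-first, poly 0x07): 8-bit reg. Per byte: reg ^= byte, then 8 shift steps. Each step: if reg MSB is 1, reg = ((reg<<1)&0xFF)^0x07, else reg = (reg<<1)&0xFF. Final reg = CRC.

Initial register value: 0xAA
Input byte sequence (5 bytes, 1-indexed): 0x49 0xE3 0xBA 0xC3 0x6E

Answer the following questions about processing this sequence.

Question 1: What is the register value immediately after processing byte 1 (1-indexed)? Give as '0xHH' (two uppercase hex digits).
Answer: 0xA7

Derivation:
After byte 1 (0x49): reg=0xA7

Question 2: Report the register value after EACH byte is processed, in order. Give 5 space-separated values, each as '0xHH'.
0xA7 0xDB 0x20 0xA7 0x71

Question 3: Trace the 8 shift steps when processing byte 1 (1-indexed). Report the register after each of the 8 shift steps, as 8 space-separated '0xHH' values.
Register before byte 1: 0xAA
After XOR with byte 0x49: 0xE3

Answer: 0xC1 0x85 0x0D 0x1A 0x34 0x68 0xD0 0xA7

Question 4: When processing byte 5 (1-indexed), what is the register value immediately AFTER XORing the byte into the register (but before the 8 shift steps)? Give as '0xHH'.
Register before byte 5: 0xA7
Byte 5: 0x6E
0xA7 XOR 0x6E = 0xC9

Answer: 0xC9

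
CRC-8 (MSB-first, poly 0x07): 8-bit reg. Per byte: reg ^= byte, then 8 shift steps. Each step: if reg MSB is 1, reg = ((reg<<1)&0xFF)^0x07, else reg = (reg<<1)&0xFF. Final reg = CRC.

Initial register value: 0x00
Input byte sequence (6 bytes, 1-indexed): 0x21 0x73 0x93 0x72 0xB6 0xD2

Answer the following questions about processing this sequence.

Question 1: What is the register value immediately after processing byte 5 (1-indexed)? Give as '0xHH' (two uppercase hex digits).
Answer: 0x99

Derivation:
After byte 1 (0x21): reg=0xE7
After byte 2 (0x73): reg=0xE5
After byte 3 (0x93): reg=0x45
After byte 4 (0x72): reg=0x85
After byte 5 (0xB6): reg=0x99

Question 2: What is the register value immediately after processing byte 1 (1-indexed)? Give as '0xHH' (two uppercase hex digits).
After byte 1 (0x21): reg=0xE7

Answer: 0xE7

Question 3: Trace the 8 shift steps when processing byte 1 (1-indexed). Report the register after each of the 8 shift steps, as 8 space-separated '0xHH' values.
Answer: 0x42 0x84 0x0F 0x1E 0x3C 0x78 0xF0 0xE7

Derivation:
Register before byte 1: 0x00
After XOR with byte 0x21: 0x21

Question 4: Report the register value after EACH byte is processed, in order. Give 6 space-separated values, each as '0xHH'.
0xE7 0xE5 0x45 0x85 0x99 0xF6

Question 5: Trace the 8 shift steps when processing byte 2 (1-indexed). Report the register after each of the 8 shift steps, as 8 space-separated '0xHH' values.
After byte 1 (0x21): reg=0xE7
Register before byte 2: 0xE7
After XOR with byte 0x73: 0x94

Answer: 0x2F 0x5E 0xBC 0x7F 0xFE 0xFB 0xF1 0xE5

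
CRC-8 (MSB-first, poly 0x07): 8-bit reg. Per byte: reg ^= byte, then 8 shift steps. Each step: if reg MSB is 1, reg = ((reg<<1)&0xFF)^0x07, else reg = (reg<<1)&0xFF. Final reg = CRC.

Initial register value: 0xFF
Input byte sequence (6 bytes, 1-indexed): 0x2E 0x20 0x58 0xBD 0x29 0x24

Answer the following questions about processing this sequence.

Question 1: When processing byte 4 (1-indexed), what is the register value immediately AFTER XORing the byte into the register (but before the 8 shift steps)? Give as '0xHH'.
Answer: 0xD8

Derivation:
Register before byte 4: 0x65
Byte 4: 0xBD
0x65 XOR 0xBD = 0xD8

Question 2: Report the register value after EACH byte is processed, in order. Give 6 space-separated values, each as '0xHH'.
0x39 0x4F 0x65 0x06 0xCD 0x91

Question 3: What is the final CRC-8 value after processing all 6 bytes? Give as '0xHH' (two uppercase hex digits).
After byte 1 (0x2E): reg=0x39
After byte 2 (0x20): reg=0x4F
After byte 3 (0x58): reg=0x65
After byte 4 (0xBD): reg=0x06
After byte 5 (0x29): reg=0xCD
After byte 6 (0x24): reg=0x91

Answer: 0x91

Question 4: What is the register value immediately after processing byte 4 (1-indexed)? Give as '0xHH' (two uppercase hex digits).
After byte 1 (0x2E): reg=0x39
After byte 2 (0x20): reg=0x4F
After byte 3 (0x58): reg=0x65
After byte 4 (0xBD): reg=0x06

Answer: 0x06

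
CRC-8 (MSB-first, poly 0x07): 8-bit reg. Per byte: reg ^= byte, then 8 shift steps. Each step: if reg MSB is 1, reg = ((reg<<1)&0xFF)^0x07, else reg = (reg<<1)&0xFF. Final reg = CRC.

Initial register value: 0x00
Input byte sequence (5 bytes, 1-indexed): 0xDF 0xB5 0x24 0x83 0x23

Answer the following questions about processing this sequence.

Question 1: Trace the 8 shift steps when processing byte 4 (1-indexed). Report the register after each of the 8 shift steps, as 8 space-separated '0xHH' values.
After byte 1 (0xDF): reg=0x13
After byte 2 (0xB5): reg=0x7B
After byte 3 (0x24): reg=0x9A
Register before byte 4: 0x9A
After XOR with byte 0x83: 0x19

Answer: 0x32 0x64 0xC8 0x97 0x29 0x52 0xA4 0x4F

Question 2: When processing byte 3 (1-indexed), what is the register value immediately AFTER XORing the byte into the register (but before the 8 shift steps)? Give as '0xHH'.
Answer: 0x5F

Derivation:
Register before byte 3: 0x7B
Byte 3: 0x24
0x7B XOR 0x24 = 0x5F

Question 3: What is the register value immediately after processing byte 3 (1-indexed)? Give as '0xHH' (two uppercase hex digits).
Answer: 0x9A

Derivation:
After byte 1 (0xDF): reg=0x13
After byte 2 (0xB5): reg=0x7B
After byte 3 (0x24): reg=0x9A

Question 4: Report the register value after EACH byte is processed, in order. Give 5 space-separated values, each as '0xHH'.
0x13 0x7B 0x9A 0x4F 0x03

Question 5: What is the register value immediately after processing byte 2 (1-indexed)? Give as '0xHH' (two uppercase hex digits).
Answer: 0x7B

Derivation:
After byte 1 (0xDF): reg=0x13
After byte 2 (0xB5): reg=0x7B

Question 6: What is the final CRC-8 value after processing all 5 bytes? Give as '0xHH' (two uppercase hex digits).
Answer: 0x03

Derivation:
After byte 1 (0xDF): reg=0x13
After byte 2 (0xB5): reg=0x7B
After byte 3 (0x24): reg=0x9A
After byte 4 (0x83): reg=0x4F
After byte 5 (0x23): reg=0x03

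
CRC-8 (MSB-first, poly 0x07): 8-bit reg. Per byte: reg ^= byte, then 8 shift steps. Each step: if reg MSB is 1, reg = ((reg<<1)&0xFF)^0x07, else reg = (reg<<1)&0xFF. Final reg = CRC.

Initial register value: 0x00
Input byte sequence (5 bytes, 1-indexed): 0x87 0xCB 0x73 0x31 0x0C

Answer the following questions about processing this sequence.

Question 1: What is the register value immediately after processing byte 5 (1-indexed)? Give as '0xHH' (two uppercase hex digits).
After byte 1 (0x87): reg=0x9C
After byte 2 (0xCB): reg=0xA2
After byte 3 (0x73): reg=0x39
After byte 4 (0x31): reg=0x38
After byte 5 (0x0C): reg=0x8C

Answer: 0x8C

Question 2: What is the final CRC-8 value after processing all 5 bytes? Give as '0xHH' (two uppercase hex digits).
Answer: 0x8C

Derivation:
After byte 1 (0x87): reg=0x9C
After byte 2 (0xCB): reg=0xA2
After byte 3 (0x73): reg=0x39
After byte 4 (0x31): reg=0x38
After byte 5 (0x0C): reg=0x8C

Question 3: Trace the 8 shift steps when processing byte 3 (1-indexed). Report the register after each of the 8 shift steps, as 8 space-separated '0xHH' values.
After byte 1 (0x87): reg=0x9C
After byte 2 (0xCB): reg=0xA2
Register before byte 3: 0xA2
After XOR with byte 0x73: 0xD1

Answer: 0xA5 0x4D 0x9A 0x33 0x66 0xCC 0x9F 0x39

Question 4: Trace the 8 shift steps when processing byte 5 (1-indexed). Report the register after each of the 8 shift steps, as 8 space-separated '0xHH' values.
After byte 1 (0x87): reg=0x9C
After byte 2 (0xCB): reg=0xA2
After byte 3 (0x73): reg=0x39
After byte 4 (0x31): reg=0x38
Register before byte 5: 0x38
After XOR with byte 0x0C: 0x34

Answer: 0x68 0xD0 0xA7 0x49 0x92 0x23 0x46 0x8C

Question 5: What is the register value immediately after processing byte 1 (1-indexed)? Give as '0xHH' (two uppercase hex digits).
After byte 1 (0x87): reg=0x9C

Answer: 0x9C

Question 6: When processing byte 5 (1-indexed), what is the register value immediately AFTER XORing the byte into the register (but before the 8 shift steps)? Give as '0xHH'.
Answer: 0x34

Derivation:
Register before byte 5: 0x38
Byte 5: 0x0C
0x38 XOR 0x0C = 0x34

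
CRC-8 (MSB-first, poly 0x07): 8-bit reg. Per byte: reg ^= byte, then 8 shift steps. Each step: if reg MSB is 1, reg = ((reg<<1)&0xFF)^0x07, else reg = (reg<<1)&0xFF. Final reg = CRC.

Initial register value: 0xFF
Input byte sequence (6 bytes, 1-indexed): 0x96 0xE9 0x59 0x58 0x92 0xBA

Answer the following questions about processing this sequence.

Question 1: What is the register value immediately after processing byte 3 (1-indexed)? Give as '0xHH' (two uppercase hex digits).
After byte 1 (0x96): reg=0x18
After byte 2 (0xE9): reg=0xD9
After byte 3 (0x59): reg=0x89

Answer: 0x89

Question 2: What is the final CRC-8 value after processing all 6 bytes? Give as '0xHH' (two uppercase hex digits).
After byte 1 (0x96): reg=0x18
After byte 2 (0xE9): reg=0xD9
After byte 3 (0x59): reg=0x89
After byte 4 (0x58): reg=0x39
After byte 5 (0x92): reg=0x58
After byte 6 (0xBA): reg=0xA0

Answer: 0xA0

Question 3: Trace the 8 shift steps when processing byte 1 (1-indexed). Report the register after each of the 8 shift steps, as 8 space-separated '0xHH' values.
Register before byte 1: 0xFF
After XOR with byte 0x96: 0x69

Answer: 0xD2 0xA3 0x41 0x82 0x03 0x06 0x0C 0x18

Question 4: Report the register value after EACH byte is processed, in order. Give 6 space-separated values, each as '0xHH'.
0x18 0xD9 0x89 0x39 0x58 0xA0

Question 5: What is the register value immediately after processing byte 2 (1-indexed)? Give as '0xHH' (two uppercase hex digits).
Answer: 0xD9

Derivation:
After byte 1 (0x96): reg=0x18
After byte 2 (0xE9): reg=0xD9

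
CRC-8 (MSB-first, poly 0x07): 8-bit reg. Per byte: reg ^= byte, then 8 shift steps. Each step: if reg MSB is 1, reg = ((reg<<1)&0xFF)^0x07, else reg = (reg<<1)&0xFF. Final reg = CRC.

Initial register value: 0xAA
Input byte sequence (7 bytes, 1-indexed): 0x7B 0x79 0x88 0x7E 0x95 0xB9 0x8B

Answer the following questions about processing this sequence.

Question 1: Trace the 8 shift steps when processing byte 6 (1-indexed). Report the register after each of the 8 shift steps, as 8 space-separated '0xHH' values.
Answer: 0xDB 0xB1 0x65 0xCA 0x93 0x21 0x42 0x84

Derivation:
After byte 1 (0x7B): reg=0x39
After byte 2 (0x79): reg=0xC7
After byte 3 (0x88): reg=0xEA
After byte 4 (0x7E): reg=0xE5
After byte 5 (0x95): reg=0x57
Register before byte 6: 0x57
After XOR with byte 0xB9: 0xEE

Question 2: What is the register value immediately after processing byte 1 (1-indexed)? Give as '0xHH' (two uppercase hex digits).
Answer: 0x39

Derivation:
After byte 1 (0x7B): reg=0x39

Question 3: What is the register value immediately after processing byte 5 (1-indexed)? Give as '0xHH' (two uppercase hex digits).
After byte 1 (0x7B): reg=0x39
After byte 2 (0x79): reg=0xC7
After byte 3 (0x88): reg=0xEA
After byte 4 (0x7E): reg=0xE5
After byte 5 (0x95): reg=0x57

Answer: 0x57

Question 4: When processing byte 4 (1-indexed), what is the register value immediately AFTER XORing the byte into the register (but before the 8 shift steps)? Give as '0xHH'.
Answer: 0x94

Derivation:
Register before byte 4: 0xEA
Byte 4: 0x7E
0xEA XOR 0x7E = 0x94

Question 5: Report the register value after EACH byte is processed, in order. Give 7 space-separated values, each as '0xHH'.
0x39 0xC7 0xEA 0xE5 0x57 0x84 0x2D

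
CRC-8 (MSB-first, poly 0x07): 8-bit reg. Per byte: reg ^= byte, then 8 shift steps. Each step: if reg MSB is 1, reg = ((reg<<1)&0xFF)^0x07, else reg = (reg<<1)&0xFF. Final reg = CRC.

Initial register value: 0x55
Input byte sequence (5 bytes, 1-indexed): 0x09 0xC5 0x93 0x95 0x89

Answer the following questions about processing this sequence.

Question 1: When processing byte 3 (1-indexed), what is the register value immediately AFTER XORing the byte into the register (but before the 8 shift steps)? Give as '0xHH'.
Register before byte 3: 0xA5
Byte 3: 0x93
0xA5 XOR 0x93 = 0x36

Answer: 0x36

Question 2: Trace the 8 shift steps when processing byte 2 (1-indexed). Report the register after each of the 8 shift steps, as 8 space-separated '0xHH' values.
Answer: 0xAC 0x5F 0xBE 0x7B 0xF6 0xEB 0xD1 0xA5

Derivation:
After byte 1 (0x09): reg=0x93
Register before byte 2: 0x93
After XOR with byte 0xC5: 0x56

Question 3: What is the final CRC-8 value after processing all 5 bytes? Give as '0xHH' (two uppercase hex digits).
Answer: 0x8A

Derivation:
After byte 1 (0x09): reg=0x93
After byte 2 (0xC5): reg=0xA5
After byte 3 (0x93): reg=0x82
After byte 4 (0x95): reg=0x65
After byte 5 (0x89): reg=0x8A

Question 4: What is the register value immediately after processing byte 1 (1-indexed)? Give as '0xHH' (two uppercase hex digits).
After byte 1 (0x09): reg=0x93

Answer: 0x93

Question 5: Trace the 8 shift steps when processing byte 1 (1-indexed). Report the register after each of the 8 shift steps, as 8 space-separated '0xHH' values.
Register before byte 1: 0x55
After XOR with byte 0x09: 0x5C

Answer: 0xB8 0x77 0xEE 0xDB 0xB1 0x65 0xCA 0x93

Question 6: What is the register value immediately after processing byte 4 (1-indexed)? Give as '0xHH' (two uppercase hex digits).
Answer: 0x65

Derivation:
After byte 1 (0x09): reg=0x93
After byte 2 (0xC5): reg=0xA5
After byte 3 (0x93): reg=0x82
After byte 4 (0x95): reg=0x65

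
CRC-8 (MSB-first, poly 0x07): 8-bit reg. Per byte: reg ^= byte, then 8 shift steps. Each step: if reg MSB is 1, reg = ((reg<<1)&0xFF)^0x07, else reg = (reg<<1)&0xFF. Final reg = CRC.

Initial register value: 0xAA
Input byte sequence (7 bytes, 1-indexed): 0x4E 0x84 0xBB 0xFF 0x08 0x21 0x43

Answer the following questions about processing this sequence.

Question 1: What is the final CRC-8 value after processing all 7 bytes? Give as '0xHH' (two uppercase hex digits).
After byte 1 (0x4E): reg=0xB2
After byte 2 (0x84): reg=0x82
After byte 3 (0xBB): reg=0xAF
After byte 4 (0xFF): reg=0xB7
After byte 5 (0x08): reg=0x34
After byte 6 (0x21): reg=0x6B
After byte 7 (0x43): reg=0xD8

Answer: 0xD8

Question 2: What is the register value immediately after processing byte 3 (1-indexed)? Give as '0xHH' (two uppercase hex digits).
Answer: 0xAF

Derivation:
After byte 1 (0x4E): reg=0xB2
After byte 2 (0x84): reg=0x82
After byte 3 (0xBB): reg=0xAF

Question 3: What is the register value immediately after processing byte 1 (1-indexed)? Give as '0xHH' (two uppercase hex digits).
After byte 1 (0x4E): reg=0xB2

Answer: 0xB2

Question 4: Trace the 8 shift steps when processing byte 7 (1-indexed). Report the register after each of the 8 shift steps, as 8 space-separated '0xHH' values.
Answer: 0x50 0xA0 0x47 0x8E 0x1B 0x36 0x6C 0xD8

Derivation:
After byte 1 (0x4E): reg=0xB2
After byte 2 (0x84): reg=0x82
After byte 3 (0xBB): reg=0xAF
After byte 4 (0xFF): reg=0xB7
After byte 5 (0x08): reg=0x34
After byte 6 (0x21): reg=0x6B
Register before byte 7: 0x6B
After XOR with byte 0x43: 0x28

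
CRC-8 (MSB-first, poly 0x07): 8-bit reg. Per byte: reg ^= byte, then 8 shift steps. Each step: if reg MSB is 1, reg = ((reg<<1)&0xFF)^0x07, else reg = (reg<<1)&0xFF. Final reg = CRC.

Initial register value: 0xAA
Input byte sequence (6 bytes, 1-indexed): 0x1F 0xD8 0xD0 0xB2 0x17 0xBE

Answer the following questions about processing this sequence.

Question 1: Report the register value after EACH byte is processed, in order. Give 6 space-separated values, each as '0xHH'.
0x02 0x08 0x06 0x05 0x7E 0x4E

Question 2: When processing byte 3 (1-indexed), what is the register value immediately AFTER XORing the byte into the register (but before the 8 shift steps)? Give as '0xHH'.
Answer: 0xD8

Derivation:
Register before byte 3: 0x08
Byte 3: 0xD0
0x08 XOR 0xD0 = 0xD8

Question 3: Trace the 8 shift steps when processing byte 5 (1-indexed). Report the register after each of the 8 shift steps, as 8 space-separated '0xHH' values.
Answer: 0x24 0x48 0x90 0x27 0x4E 0x9C 0x3F 0x7E

Derivation:
After byte 1 (0x1F): reg=0x02
After byte 2 (0xD8): reg=0x08
After byte 3 (0xD0): reg=0x06
After byte 4 (0xB2): reg=0x05
Register before byte 5: 0x05
After XOR with byte 0x17: 0x12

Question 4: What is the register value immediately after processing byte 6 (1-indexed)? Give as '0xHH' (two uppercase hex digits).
Answer: 0x4E

Derivation:
After byte 1 (0x1F): reg=0x02
After byte 2 (0xD8): reg=0x08
After byte 3 (0xD0): reg=0x06
After byte 4 (0xB2): reg=0x05
After byte 5 (0x17): reg=0x7E
After byte 6 (0xBE): reg=0x4E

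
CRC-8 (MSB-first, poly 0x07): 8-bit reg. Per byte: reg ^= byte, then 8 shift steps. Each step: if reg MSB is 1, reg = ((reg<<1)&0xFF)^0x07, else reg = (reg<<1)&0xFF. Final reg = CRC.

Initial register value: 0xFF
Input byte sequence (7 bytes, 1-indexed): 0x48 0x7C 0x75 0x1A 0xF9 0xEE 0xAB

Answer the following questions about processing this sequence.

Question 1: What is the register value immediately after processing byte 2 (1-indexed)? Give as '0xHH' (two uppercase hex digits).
After byte 1 (0x48): reg=0x0C
After byte 2 (0x7C): reg=0x57

Answer: 0x57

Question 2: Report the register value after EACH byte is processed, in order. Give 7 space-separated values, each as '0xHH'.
0x0C 0x57 0xEE 0xC2 0xA1 0xEA 0xC0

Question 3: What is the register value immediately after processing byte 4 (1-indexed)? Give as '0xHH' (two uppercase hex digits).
After byte 1 (0x48): reg=0x0C
After byte 2 (0x7C): reg=0x57
After byte 3 (0x75): reg=0xEE
After byte 4 (0x1A): reg=0xC2

Answer: 0xC2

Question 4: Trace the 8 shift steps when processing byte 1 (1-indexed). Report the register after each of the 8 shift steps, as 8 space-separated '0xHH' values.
Register before byte 1: 0xFF
After XOR with byte 0x48: 0xB7

Answer: 0x69 0xD2 0xA3 0x41 0x82 0x03 0x06 0x0C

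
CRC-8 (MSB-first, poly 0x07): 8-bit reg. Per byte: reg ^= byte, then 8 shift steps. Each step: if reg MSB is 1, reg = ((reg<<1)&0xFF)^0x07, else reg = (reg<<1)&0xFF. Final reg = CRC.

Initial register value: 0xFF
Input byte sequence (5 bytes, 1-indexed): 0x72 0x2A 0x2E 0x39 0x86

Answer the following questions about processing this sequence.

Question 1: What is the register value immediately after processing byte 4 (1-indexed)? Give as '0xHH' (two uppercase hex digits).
Answer: 0xDC

Derivation:
After byte 1 (0x72): reg=0xAA
After byte 2 (0x2A): reg=0x89
After byte 3 (0x2E): reg=0x7C
After byte 4 (0x39): reg=0xDC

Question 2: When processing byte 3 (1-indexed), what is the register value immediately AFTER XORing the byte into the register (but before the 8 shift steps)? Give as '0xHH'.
Answer: 0xA7

Derivation:
Register before byte 3: 0x89
Byte 3: 0x2E
0x89 XOR 0x2E = 0xA7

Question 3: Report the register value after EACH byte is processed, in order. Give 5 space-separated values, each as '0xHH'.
0xAA 0x89 0x7C 0xDC 0x81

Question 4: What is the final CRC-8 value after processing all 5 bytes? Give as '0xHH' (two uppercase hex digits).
After byte 1 (0x72): reg=0xAA
After byte 2 (0x2A): reg=0x89
After byte 3 (0x2E): reg=0x7C
After byte 4 (0x39): reg=0xDC
After byte 5 (0x86): reg=0x81

Answer: 0x81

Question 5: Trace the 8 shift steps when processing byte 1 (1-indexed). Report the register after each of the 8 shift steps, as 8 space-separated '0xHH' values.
Register before byte 1: 0xFF
After XOR with byte 0x72: 0x8D

Answer: 0x1D 0x3A 0x74 0xE8 0xD7 0xA9 0x55 0xAA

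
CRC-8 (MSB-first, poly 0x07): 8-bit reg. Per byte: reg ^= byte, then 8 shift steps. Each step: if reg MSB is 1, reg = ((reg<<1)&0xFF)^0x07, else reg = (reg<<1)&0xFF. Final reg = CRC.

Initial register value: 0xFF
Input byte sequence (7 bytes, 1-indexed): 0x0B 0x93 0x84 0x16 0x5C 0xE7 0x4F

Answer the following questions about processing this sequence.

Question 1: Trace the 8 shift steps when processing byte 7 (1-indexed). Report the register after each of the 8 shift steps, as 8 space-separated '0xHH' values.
After byte 1 (0x0B): reg=0xC2
After byte 2 (0x93): reg=0xB0
After byte 3 (0x84): reg=0x8C
After byte 4 (0x16): reg=0xCF
After byte 5 (0x5C): reg=0xF0
After byte 6 (0xE7): reg=0x65
Register before byte 7: 0x65
After XOR with byte 0x4F: 0x2A

Answer: 0x54 0xA8 0x57 0xAE 0x5B 0xB6 0x6B 0xD6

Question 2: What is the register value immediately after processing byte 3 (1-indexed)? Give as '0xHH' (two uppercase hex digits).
Answer: 0x8C

Derivation:
After byte 1 (0x0B): reg=0xC2
After byte 2 (0x93): reg=0xB0
After byte 3 (0x84): reg=0x8C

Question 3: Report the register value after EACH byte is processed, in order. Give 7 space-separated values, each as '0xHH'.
0xC2 0xB0 0x8C 0xCF 0xF0 0x65 0xD6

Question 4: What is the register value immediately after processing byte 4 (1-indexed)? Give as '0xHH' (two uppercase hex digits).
Answer: 0xCF

Derivation:
After byte 1 (0x0B): reg=0xC2
After byte 2 (0x93): reg=0xB0
After byte 3 (0x84): reg=0x8C
After byte 4 (0x16): reg=0xCF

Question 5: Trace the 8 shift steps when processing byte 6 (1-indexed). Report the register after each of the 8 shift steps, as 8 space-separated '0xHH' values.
After byte 1 (0x0B): reg=0xC2
After byte 2 (0x93): reg=0xB0
After byte 3 (0x84): reg=0x8C
After byte 4 (0x16): reg=0xCF
After byte 5 (0x5C): reg=0xF0
Register before byte 6: 0xF0
After XOR with byte 0xE7: 0x17

Answer: 0x2E 0x5C 0xB8 0x77 0xEE 0xDB 0xB1 0x65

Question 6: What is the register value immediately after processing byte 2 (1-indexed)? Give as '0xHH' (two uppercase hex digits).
Answer: 0xB0

Derivation:
After byte 1 (0x0B): reg=0xC2
After byte 2 (0x93): reg=0xB0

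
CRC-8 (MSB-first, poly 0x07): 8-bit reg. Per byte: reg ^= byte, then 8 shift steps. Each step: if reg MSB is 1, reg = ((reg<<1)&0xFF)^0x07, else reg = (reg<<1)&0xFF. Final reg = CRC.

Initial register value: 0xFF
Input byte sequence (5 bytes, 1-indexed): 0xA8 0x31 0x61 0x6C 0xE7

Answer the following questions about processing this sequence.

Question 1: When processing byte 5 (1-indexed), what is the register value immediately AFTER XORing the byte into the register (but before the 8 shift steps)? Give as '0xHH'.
Answer: 0x10

Derivation:
Register before byte 5: 0xF7
Byte 5: 0xE7
0xF7 XOR 0xE7 = 0x10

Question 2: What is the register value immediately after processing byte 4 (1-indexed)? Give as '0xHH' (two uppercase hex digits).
After byte 1 (0xA8): reg=0xA2
After byte 2 (0x31): reg=0xF0
After byte 3 (0x61): reg=0xFE
After byte 4 (0x6C): reg=0xF7

Answer: 0xF7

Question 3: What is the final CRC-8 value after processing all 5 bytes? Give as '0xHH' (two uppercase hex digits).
After byte 1 (0xA8): reg=0xA2
After byte 2 (0x31): reg=0xF0
After byte 3 (0x61): reg=0xFE
After byte 4 (0x6C): reg=0xF7
After byte 5 (0xE7): reg=0x70

Answer: 0x70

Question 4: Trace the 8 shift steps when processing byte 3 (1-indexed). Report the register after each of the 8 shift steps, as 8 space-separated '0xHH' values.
After byte 1 (0xA8): reg=0xA2
After byte 2 (0x31): reg=0xF0
Register before byte 3: 0xF0
After XOR with byte 0x61: 0x91

Answer: 0x25 0x4A 0x94 0x2F 0x5E 0xBC 0x7F 0xFE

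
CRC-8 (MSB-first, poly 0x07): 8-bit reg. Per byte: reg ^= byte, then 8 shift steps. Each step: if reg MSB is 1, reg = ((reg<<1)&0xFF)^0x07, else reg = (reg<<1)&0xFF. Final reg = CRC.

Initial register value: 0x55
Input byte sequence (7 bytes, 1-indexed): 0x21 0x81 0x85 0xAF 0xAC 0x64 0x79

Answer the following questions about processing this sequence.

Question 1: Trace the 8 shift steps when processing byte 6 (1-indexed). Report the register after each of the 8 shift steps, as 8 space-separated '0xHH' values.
After byte 1 (0x21): reg=0x4B
After byte 2 (0x81): reg=0x78
After byte 3 (0x85): reg=0xFD
After byte 4 (0xAF): reg=0xB9
After byte 5 (0xAC): reg=0x6B
Register before byte 6: 0x6B
After XOR with byte 0x64: 0x0F

Answer: 0x1E 0x3C 0x78 0xF0 0xE7 0xC9 0x95 0x2D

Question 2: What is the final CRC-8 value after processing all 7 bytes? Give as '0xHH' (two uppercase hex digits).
Answer: 0xAB

Derivation:
After byte 1 (0x21): reg=0x4B
After byte 2 (0x81): reg=0x78
After byte 3 (0x85): reg=0xFD
After byte 4 (0xAF): reg=0xB9
After byte 5 (0xAC): reg=0x6B
After byte 6 (0x64): reg=0x2D
After byte 7 (0x79): reg=0xAB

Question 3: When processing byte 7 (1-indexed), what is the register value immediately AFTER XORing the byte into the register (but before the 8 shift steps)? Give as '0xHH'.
Register before byte 7: 0x2D
Byte 7: 0x79
0x2D XOR 0x79 = 0x54

Answer: 0x54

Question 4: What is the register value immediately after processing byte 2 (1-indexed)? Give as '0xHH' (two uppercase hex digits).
Answer: 0x78

Derivation:
After byte 1 (0x21): reg=0x4B
After byte 2 (0x81): reg=0x78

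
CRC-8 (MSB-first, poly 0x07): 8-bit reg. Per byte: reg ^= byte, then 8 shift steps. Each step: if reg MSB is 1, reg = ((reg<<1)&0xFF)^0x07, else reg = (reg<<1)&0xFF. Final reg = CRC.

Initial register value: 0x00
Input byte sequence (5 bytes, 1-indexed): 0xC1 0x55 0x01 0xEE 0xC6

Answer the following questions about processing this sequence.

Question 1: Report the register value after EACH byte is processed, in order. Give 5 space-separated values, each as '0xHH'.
0x49 0x54 0xAC 0xC9 0x2D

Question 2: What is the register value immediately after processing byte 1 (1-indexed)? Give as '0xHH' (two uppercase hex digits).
Answer: 0x49

Derivation:
After byte 1 (0xC1): reg=0x49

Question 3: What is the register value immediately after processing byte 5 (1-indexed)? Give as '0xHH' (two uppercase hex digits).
After byte 1 (0xC1): reg=0x49
After byte 2 (0x55): reg=0x54
After byte 3 (0x01): reg=0xAC
After byte 4 (0xEE): reg=0xC9
After byte 5 (0xC6): reg=0x2D

Answer: 0x2D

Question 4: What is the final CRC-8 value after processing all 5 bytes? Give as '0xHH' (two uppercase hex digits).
Answer: 0x2D

Derivation:
After byte 1 (0xC1): reg=0x49
After byte 2 (0x55): reg=0x54
After byte 3 (0x01): reg=0xAC
After byte 4 (0xEE): reg=0xC9
After byte 5 (0xC6): reg=0x2D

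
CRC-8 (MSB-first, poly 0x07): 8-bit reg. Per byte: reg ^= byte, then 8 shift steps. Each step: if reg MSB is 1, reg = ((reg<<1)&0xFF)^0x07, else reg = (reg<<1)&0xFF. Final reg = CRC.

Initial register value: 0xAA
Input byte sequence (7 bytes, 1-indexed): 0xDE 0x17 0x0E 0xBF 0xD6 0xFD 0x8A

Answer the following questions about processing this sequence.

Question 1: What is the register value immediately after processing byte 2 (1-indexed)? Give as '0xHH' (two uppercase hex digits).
Answer: 0x93

Derivation:
After byte 1 (0xDE): reg=0x4B
After byte 2 (0x17): reg=0x93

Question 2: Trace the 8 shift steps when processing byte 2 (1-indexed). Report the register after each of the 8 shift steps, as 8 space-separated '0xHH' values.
Answer: 0xB8 0x77 0xEE 0xDB 0xB1 0x65 0xCA 0x93

Derivation:
After byte 1 (0xDE): reg=0x4B
Register before byte 2: 0x4B
After XOR with byte 0x17: 0x5C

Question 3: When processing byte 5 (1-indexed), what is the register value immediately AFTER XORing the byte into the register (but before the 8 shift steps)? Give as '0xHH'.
Register before byte 5: 0x3C
Byte 5: 0xD6
0x3C XOR 0xD6 = 0xEA

Answer: 0xEA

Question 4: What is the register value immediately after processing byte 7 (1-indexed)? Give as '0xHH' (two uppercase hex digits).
After byte 1 (0xDE): reg=0x4B
After byte 2 (0x17): reg=0x93
After byte 3 (0x0E): reg=0xDA
After byte 4 (0xBF): reg=0x3C
After byte 5 (0xD6): reg=0x98
After byte 6 (0xFD): reg=0x3C
After byte 7 (0x8A): reg=0x0B

Answer: 0x0B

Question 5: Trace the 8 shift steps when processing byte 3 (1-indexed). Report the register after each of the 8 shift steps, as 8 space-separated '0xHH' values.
Answer: 0x3D 0x7A 0xF4 0xEF 0xD9 0xB5 0x6D 0xDA

Derivation:
After byte 1 (0xDE): reg=0x4B
After byte 2 (0x17): reg=0x93
Register before byte 3: 0x93
After XOR with byte 0x0E: 0x9D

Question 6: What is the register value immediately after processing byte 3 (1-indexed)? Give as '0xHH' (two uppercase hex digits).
Answer: 0xDA

Derivation:
After byte 1 (0xDE): reg=0x4B
After byte 2 (0x17): reg=0x93
After byte 3 (0x0E): reg=0xDA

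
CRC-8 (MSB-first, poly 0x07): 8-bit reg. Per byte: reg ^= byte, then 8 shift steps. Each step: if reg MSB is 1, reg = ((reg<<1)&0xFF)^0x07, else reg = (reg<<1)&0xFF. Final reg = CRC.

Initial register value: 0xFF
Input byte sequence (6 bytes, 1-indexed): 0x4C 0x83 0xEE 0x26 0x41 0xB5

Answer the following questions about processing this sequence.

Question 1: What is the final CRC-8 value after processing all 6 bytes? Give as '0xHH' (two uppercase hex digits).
After byte 1 (0x4C): reg=0x10
After byte 2 (0x83): reg=0xF0
After byte 3 (0xEE): reg=0x5A
After byte 4 (0x26): reg=0x73
After byte 5 (0x41): reg=0x9E
After byte 6 (0xB5): reg=0xD1

Answer: 0xD1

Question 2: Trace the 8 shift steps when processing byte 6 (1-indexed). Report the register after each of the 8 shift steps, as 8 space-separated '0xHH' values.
Answer: 0x56 0xAC 0x5F 0xBE 0x7B 0xF6 0xEB 0xD1

Derivation:
After byte 1 (0x4C): reg=0x10
After byte 2 (0x83): reg=0xF0
After byte 3 (0xEE): reg=0x5A
After byte 4 (0x26): reg=0x73
After byte 5 (0x41): reg=0x9E
Register before byte 6: 0x9E
After XOR with byte 0xB5: 0x2B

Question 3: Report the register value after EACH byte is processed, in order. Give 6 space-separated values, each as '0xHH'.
0x10 0xF0 0x5A 0x73 0x9E 0xD1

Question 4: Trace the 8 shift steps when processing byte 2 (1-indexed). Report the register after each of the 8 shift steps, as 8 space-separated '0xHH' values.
After byte 1 (0x4C): reg=0x10
Register before byte 2: 0x10
After XOR with byte 0x83: 0x93

Answer: 0x21 0x42 0x84 0x0F 0x1E 0x3C 0x78 0xF0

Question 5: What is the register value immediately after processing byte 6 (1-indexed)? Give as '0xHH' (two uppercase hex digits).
After byte 1 (0x4C): reg=0x10
After byte 2 (0x83): reg=0xF0
After byte 3 (0xEE): reg=0x5A
After byte 4 (0x26): reg=0x73
After byte 5 (0x41): reg=0x9E
After byte 6 (0xB5): reg=0xD1

Answer: 0xD1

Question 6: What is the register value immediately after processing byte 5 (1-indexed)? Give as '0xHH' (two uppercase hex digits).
Answer: 0x9E

Derivation:
After byte 1 (0x4C): reg=0x10
After byte 2 (0x83): reg=0xF0
After byte 3 (0xEE): reg=0x5A
After byte 4 (0x26): reg=0x73
After byte 5 (0x41): reg=0x9E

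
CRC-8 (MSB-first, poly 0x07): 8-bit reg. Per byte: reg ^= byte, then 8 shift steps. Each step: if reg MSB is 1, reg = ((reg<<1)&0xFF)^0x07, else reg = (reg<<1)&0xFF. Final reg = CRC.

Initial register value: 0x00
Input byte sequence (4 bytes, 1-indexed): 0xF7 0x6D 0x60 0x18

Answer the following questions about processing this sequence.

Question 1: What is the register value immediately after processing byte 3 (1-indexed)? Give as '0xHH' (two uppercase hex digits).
Answer: 0x41

Derivation:
After byte 1 (0xF7): reg=0xCB
After byte 2 (0x6D): reg=0x7B
After byte 3 (0x60): reg=0x41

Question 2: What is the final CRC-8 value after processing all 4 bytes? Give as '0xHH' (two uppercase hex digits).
After byte 1 (0xF7): reg=0xCB
After byte 2 (0x6D): reg=0x7B
After byte 3 (0x60): reg=0x41
After byte 4 (0x18): reg=0x88

Answer: 0x88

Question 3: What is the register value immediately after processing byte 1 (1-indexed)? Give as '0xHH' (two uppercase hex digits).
After byte 1 (0xF7): reg=0xCB

Answer: 0xCB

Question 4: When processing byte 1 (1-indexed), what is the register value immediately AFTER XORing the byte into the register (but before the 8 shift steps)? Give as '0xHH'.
Answer: 0xF7

Derivation:
Register before byte 1: 0x00
Byte 1: 0xF7
0x00 XOR 0xF7 = 0xF7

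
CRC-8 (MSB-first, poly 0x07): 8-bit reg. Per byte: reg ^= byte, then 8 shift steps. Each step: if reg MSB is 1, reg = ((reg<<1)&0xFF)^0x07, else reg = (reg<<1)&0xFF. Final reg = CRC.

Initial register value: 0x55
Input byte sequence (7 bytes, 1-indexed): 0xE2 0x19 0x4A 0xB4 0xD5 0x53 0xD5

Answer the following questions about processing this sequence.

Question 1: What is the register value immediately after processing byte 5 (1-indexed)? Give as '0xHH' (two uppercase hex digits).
After byte 1 (0xE2): reg=0x0C
After byte 2 (0x19): reg=0x6B
After byte 3 (0x4A): reg=0xE7
After byte 4 (0xB4): reg=0xBE
After byte 5 (0xD5): reg=0x16

Answer: 0x16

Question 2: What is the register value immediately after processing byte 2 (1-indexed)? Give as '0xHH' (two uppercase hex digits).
After byte 1 (0xE2): reg=0x0C
After byte 2 (0x19): reg=0x6B

Answer: 0x6B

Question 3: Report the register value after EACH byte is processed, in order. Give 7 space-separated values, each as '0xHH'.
0x0C 0x6B 0xE7 0xBE 0x16 0xDC 0x3F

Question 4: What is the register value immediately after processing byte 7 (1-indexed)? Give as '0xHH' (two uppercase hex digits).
Answer: 0x3F

Derivation:
After byte 1 (0xE2): reg=0x0C
After byte 2 (0x19): reg=0x6B
After byte 3 (0x4A): reg=0xE7
After byte 4 (0xB4): reg=0xBE
After byte 5 (0xD5): reg=0x16
After byte 6 (0x53): reg=0xDC
After byte 7 (0xD5): reg=0x3F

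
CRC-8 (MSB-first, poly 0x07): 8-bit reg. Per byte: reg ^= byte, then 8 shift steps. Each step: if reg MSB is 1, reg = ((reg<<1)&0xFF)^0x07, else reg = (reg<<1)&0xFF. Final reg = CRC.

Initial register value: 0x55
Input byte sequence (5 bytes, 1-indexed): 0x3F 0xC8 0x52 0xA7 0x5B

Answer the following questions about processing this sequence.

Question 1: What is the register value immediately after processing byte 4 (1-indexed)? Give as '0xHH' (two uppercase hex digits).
After byte 1 (0x3F): reg=0x11
After byte 2 (0xC8): reg=0x01
After byte 3 (0x52): reg=0xBE
After byte 4 (0xA7): reg=0x4F

Answer: 0x4F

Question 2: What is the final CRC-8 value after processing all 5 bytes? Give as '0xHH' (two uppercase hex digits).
After byte 1 (0x3F): reg=0x11
After byte 2 (0xC8): reg=0x01
After byte 3 (0x52): reg=0xBE
After byte 4 (0xA7): reg=0x4F
After byte 5 (0x5B): reg=0x6C

Answer: 0x6C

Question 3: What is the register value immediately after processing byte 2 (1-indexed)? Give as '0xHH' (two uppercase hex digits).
Answer: 0x01

Derivation:
After byte 1 (0x3F): reg=0x11
After byte 2 (0xC8): reg=0x01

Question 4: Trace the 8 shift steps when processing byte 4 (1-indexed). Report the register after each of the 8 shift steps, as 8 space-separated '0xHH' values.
Answer: 0x32 0x64 0xC8 0x97 0x29 0x52 0xA4 0x4F

Derivation:
After byte 1 (0x3F): reg=0x11
After byte 2 (0xC8): reg=0x01
After byte 3 (0x52): reg=0xBE
Register before byte 4: 0xBE
After XOR with byte 0xA7: 0x19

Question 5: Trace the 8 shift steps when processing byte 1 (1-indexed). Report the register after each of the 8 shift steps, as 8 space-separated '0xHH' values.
Register before byte 1: 0x55
After XOR with byte 0x3F: 0x6A

Answer: 0xD4 0xAF 0x59 0xB2 0x63 0xC6 0x8B 0x11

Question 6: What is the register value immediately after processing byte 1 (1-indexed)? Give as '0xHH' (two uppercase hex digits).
Answer: 0x11

Derivation:
After byte 1 (0x3F): reg=0x11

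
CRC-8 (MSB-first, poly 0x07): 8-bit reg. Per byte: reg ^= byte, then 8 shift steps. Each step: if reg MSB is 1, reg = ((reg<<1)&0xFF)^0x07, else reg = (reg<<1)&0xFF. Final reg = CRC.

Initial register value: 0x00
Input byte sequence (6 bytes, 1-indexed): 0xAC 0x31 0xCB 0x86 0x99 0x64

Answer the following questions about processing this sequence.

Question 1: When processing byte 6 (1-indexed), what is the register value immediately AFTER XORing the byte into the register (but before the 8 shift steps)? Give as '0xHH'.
Answer: 0xD1

Derivation:
Register before byte 6: 0xB5
Byte 6: 0x64
0xB5 XOR 0x64 = 0xD1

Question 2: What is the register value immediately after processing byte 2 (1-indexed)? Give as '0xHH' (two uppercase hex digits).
Answer: 0x73

Derivation:
After byte 1 (0xAC): reg=0x4D
After byte 2 (0x31): reg=0x73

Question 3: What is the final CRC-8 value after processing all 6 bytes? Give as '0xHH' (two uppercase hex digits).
Answer: 0x39

Derivation:
After byte 1 (0xAC): reg=0x4D
After byte 2 (0x31): reg=0x73
After byte 3 (0xCB): reg=0x21
After byte 4 (0x86): reg=0x7C
After byte 5 (0x99): reg=0xB5
After byte 6 (0x64): reg=0x39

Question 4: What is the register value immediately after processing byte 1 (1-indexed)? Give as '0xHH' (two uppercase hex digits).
After byte 1 (0xAC): reg=0x4D

Answer: 0x4D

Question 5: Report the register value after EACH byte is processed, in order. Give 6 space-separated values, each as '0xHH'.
0x4D 0x73 0x21 0x7C 0xB5 0x39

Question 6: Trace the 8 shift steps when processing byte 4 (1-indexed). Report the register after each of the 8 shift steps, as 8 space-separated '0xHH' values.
Answer: 0x49 0x92 0x23 0x46 0x8C 0x1F 0x3E 0x7C

Derivation:
After byte 1 (0xAC): reg=0x4D
After byte 2 (0x31): reg=0x73
After byte 3 (0xCB): reg=0x21
Register before byte 4: 0x21
After XOR with byte 0x86: 0xA7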